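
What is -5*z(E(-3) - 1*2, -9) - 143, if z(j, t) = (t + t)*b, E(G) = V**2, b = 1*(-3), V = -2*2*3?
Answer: -413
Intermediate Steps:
V = -12 (V = -4*3 = -12)
b = -3
E(G) = 144 (E(G) = (-12)**2 = 144)
z(j, t) = -6*t (z(j, t) = (t + t)*(-3) = (2*t)*(-3) = -6*t)
-5*z(E(-3) - 1*2, -9) - 143 = -(-30)*(-9) - 143 = -5*54 - 143 = -270 - 143 = -413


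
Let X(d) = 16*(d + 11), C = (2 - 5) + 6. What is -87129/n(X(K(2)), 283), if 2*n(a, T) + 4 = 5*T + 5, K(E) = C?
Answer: -29043/236 ≈ -123.06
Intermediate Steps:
C = 3 (C = -3 + 6 = 3)
K(E) = 3
X(d) = 176 + 16*d (X(d) = 16*(11 + d) = 176 + 16*d)
n(a, T) = 1/2 + 5*T/2 (n(a, T) = -2 + (5*T + 5)/2 = -2 + (5 + 5*T)/2 = -2 + (5/2 + 5*T/2) = 1/2 + 5*T/2)
-87129/n(X(K(2)), 283) = -87129/(1/2 + (5/2)*283) = -87129/(1/2 + 1415/2) = -87129/708 = -87129*1/708 = -29043/236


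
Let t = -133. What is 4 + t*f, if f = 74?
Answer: -9838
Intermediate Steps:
4 + t*f = 4 - 133*74 = 4 - 9842 = -9838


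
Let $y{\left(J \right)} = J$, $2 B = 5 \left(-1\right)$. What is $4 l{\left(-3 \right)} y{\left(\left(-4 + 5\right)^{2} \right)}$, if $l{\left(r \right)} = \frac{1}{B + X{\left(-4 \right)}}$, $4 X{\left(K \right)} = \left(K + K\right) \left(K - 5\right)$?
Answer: $\frac{8}{31} \approx 0.25806$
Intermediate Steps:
$B = - \frac{5}{2}$ ($B = \frac{5 \left(-1\right)}{2} = \frac{1}{2} \left(-5\right) = - \frac{5}{2} \approx -2.5$)
$X{\left(K \right)} = \frac{K \left(-5 + K\right)}{2}$ ($X{\left(K \right)} = \frac{\left(K + K\right) \left(K - 5\right)}{4} = \frac{2 K \left(-5 + K\right)}{4} = \frac{K \left(-5 + K\right)}{2}$)
$l{\left(r \right)} = \frac{2}{31}$ ($l{\left(r \right)} = \frac{1}{- \frac{5}{2} + \frac{1}{2} \left(-4\right) \left(-5 - 4\right)} = \frac{1}{- \frac{5}{2} + \frac{1}{2} \left(-4\right) \left(-9\right)} = \frac{1}{- \frac{5}{2} + 18} = \frac{1}{\frac{31}{2}} = \frac{2}{31}$)
$4 l{\left(-3 \right)} y{\left(\left(-4 + 5\right)^{2} \right)} = 4 \cdot \frac{2}{31} \left(-4 + 5\right)^{2} = \frac{8 \cdot 1^{2}}{31} = \frac{8}{31} \cdot 1 = \frac{8}{31}$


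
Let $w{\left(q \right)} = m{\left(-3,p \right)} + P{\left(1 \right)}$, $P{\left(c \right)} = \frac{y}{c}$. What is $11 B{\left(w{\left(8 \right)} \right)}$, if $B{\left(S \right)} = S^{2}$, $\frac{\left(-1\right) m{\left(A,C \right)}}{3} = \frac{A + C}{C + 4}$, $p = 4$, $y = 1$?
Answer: $\frac{275}{64} \approx 4.2969$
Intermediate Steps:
$m{\left(A,C \right)} = - \frac{3 \left(A + C\right)}{4 + C}$ ($m{\left(A,C \right)} = - 3 \frac{A + C}{C + 4} = - 3 \frac{A + C}{4 + C} = - \frac{3 \left(A + C\right)}{4 + C}$)
$P{\left(c \right)} = \frac{1}{c}$ ($P{\left(c \right)} = 1 \frac{1}{c} = \frac{1}{c}$)
$w{\left(q \right)} = \frac{5}{8}$ ($w{\left(q \right)} = \frac{3 \left(\left(-1\right) \left(-3\right) - 4\right)}{4 + 4} + 1^{-1} = \frac{3 \left(3 - 4\right)}{8} + 1 = 3 \cdot \frac{1}{8} \left(-1\right) + 1 = - \frac{3}{8} + 1 = \frac{5}{8}$)
$11 B{\left(w{\left(8 \right)} \right)} = 11 \left(\frac{5}{8}\right)^{2} = 11 \cdot \frac{25}{64} = \frac{275}{64}$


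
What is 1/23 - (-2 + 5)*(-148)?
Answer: 10213/23 ≈ 444.04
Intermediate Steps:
1/23 - (-2 + 5)*(-148) = 1/23 - 1*3*(-148) = 1/23 - 3*(-148) = 1/23 + 444 = 10213/23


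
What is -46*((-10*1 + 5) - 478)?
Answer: 22218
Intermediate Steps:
-46*((-10*1 + 5) - 478) = -46*((-10 + 5) - 478) = -46*(-5 - 478) = -46*(-483) = 22218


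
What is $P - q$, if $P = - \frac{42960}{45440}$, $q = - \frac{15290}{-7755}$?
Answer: $- \frac{233621}{80088} \approx -2.9171$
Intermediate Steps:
$q = \frac{278}{141}$ ($q = \left(-15290\right) \left(- \frac{1}{7755}\right) = \frac{278}{141} \approx 1.9716$)
$P = - \frac{537}{568}$ ($P = \left(-42960\right) \frac{1}{45440} = - \frac{537}{568} \approx -0.94542$)
$P - q = - \frac{537}{568} - \frac{278}{141} = - \frac{233621}{80088}$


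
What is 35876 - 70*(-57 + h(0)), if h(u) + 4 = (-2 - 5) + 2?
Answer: 40496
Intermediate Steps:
h(u) = -9 (h(u) = -4 + ((-2 - 5) + 2) = -4 + (-7 + 2) = -4 - 5 = -9)
35876 - 70*(-57 + h(0)) = 35876 - 70*(-57 - 9) = 35876 - 70*(-66) = 35876 - 1*(-4620) = 35876 + 4620 = 40496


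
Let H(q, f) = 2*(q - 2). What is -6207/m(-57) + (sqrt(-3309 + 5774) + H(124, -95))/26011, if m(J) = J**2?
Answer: -2818553/1482627 + sqrt(2465)/26011 ≈ -1.8991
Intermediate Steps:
H(q, f) = -4 + 2*q (H(q, f) = 2*(-2 + q) = -4 + 2*q)
-6207/m(-57) + (sqrt(-3309 + 5774) + H(124, -95))/26011 = -6207/((-57)**2) + (sqrt(-3309 + 5774) + (-4 + 2*124))/26011 = -6207/3249 + (sqrt(2465) + (-4 + 248))*(1/26011) = -6207*1/3249 + (sqrt(2465) + 244)*(1/26011) = -2069/1083 + (244 + sqrt(2465))*(1/26011) = -2069/1083 + (244/26011 + sqrt(2465)/26011) = -2818553/1482627 + sqrt(2465)/26011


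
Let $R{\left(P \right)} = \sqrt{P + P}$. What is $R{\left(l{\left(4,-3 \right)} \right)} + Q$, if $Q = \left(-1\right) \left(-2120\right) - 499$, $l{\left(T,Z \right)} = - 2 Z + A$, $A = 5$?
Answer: $1621 + \sqrt{22} \approx 1625.7$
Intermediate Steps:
$l{\left(T,Z \right)} = 5 - 2 Z$ ($l{\left(T,Z \right)} = - 2 Z + 5 = 5 - 2 Z$)
$Q = 1621$ ($Q = 2120 - 499 = 1621$)
$R{\left(P \right)} = \sqrt{2} \sqrt{P}$ ($R{\left(P \right)} = \sqrt{2 P} = \sqrt{2} \sqrt{P}$)
$R{\left(l{\left(4,-3 \right)} \right)} + Q = \sqrt{2} \sqrt{5 - -6} + 1621 = \sqrt{2} \sqrt{5 + 6} + 1621 = \sqrt{2} \sqrt{11} + 1621 = \sqrt{22} + 1621 = 1621 + \sqrt{22}$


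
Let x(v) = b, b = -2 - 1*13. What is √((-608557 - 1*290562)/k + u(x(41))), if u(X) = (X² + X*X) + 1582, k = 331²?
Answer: 9*√2737393/331 ≈ 44.987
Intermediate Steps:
k = 109561
b = -15 (b = -2 - 13 = -15)
x(v) = -15
u(X) = 1582 + 2*X² (u(X) = (X² + X²) + 1582 = 2*X² + 1582 = 1582 + 2*X²)
√((-608557 - 1*290562)/k + u(x(41))) = √((-608557 - 1*290562)/109561 + (1582 + 2*(-15)²)) = √((-608557 - 290562)*(1/109561) + (1582 + 2*225)) = √(-899119*1/109561 + (1582 + 450)) = √(-899119/109561 + 2032) = √(221728833/109561) = 9*√2737393/331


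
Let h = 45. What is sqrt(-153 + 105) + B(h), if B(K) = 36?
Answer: 36 + 4*I*sqrt(3) ≈ 36.0 + 6.9282*I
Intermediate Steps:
sqrt(-153 + 105) + B(h) = sqrt(-153 + 105) + 36 = sqrt(-48) + 36 = 4*I*sqrt(3) + 36 = 36 + 4*I*sqrt(3)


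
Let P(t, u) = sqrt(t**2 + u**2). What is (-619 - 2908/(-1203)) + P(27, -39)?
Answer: -741749/1203 + 15*sqrt(10) ≈ -569.15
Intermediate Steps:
(-619 - 2908/(-1203)) + P(27, -39) = (-619 - 2908/(-1203)) + sqrt(27**2 + (-39)**2) = (-619 - 2908*(-1/1203)) + sqrt(729 + 1521) = (-619 + 2908/1203) + sqrt(2250) = -741749/1203 + 15*sqrt(10)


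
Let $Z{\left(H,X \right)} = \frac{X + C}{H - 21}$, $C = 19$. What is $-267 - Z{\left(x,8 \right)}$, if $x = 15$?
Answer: $- \frac{525}{2} \approx -262.5$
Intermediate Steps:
$Z{\left(H,X \right)} = \frac{19 + X}{-21 + H}$ ($Z{\left(H,X \right)} = \frac{X + 19}{H - 21} = \frac{19 + X}{-21 + H}$)
$-267 - Z{\left(x,8 \right)} = -267 - \frac{19 + 8}{-21 + 15} = -267 - \frac{1}{-6} \cdot 27 = -267 - \left(- \frac{1}{6}\right) 27 = -267 - - \frac{9}{2} = -267 + \frac{9}{2} = - \frac{525}{2}$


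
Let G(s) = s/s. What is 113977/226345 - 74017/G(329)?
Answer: -16753263888/226345 ≈ -74017.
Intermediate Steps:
G(s) = 1
113977/226345 - 74017/G(329) = 113977/226345 - 74017/1 = 113977*(1/226345) - 74017*1 = 113977/226345 - 74017 = -16753263888/226345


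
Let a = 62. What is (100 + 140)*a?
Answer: 14880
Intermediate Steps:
(100 + 140)*a = (100 + 140)*62 = 240*62 = 14880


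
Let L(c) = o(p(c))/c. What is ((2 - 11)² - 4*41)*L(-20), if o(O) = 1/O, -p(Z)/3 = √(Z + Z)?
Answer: 83*I*√10/1200 ≈ 0.21872*I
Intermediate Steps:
p(Z) = -3*√2*√Z (p(Z) = -3*√(Z + Z) = -3*√2*√Z)
o(O) = 1/O
L(c) = -√2/(6*c^(3/2)) (L(c) = 1/(((-3*√2*√c))*c) = (-√2/(6*√c))/c = -√2/(6*c^(3/2)))
((2 - 11)² - 4*41)*L(-20) = ((2 - 11)² - 4*41)*(-√2/(6*(-20)^(3/2))) = ((-9)² - 164)*(-√2*I*√5/200/6) = (81 - 164)*(-I*√10/1200) = -(-83)*I*√10/1200 = 83*I*√10/1200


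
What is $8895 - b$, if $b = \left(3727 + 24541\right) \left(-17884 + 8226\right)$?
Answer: $273021239$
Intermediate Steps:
$b = -273012344$ ($b = 28268 \left(-9658\right) = -273012344$)
$8895 - b = 8895 - -273012344 = 8895 + 273012344 = 273021239$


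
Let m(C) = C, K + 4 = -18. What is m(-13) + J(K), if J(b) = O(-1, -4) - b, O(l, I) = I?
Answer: 5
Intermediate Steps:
K = -22 (K = -4 - 18 = -22)
J(b) = -4 - b
m(-13) + J(K) = -13 + (-4 - 1*(-22)) = -13 + (-4 + 22) = -13 + 18 = 5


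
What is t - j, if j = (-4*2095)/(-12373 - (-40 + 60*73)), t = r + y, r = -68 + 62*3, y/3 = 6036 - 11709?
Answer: -282474793/16713 ≈ -16902.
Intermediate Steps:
y = -17019 (y = 3*(6036 - 11709) = 3*(-5673) = -17019)
r = 118 (r = -68 + 186 = 118)
t = -16901 (t = 118 - 17019 = -16901)
j = 8380/16713 (j = -8380/(-12373 - (-40 + 4380)) = -8380/(-12373 - 1*4340) = -8380/(-12373 - 4340) = -8380/(-16713) = -8380*(-1/16713) = 8380/16713 ≈ 0.50141)
t - j = -16901 - 1*8380/16713 = -16901 - 8380/16713 = -282474793/16713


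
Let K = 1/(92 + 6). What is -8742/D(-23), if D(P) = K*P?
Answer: 856716/23 ≈ 37249.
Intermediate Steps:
K = 1/98 ≈ 0.010204
D(P) = P/98
-8742/D(-23) = -8742/((1/98)*(-23)) = -8742/(-23/98) = -8742*(-98/23) = 856716/23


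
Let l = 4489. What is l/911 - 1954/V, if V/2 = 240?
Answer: 187313/218640 ≈ 0.85672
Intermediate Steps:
V = 480 (V = 2*240 = 480)
l/911 - 1954/V = 4489/911 - 1954/480 = 4489*(1/911) - 1954*1/480 = 4489/911 - 977/240 = 187313/218640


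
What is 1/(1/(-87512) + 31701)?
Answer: 87512/2774217911 ≈ 3.1545e-5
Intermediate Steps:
1/(1/(-87512) + 31701) = 1/(-1/87512 + 31701) = 1/(2774217911/87512) = 87512/2774217911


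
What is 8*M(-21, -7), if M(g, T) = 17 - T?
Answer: 192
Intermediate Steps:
8*M(-21, -7) = 8*(17 - 1*(-7)) = 8*(17 + 7) = 8*24 = 192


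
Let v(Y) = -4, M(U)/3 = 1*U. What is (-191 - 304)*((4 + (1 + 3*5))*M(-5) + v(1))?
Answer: 150480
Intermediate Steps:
M(U) = 3*U (M(U) = 3*(1*U) = 3*U)
(-191 - 304)*((4 + (1 + 3*5))*M(-5) + v(1)) = (-191 - 304)*((4 + (1 + 3*5))*(3*(-5)) - 4) = -495*((4 + (1 + 15))*(-15) - 4) = -495*((4 + 16)*(-15) - 4) = -495*(20*(-15) - 4) = -495*(-300 - 4) = -495*(-304) = 150480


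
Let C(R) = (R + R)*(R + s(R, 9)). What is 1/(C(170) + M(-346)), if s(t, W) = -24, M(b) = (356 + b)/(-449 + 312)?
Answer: 137/6800670 ≈ 2.0145e-5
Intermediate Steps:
M(b) = -356/137 - b/137 (M(b) = (356 + b)/(-137) = (356 + b)*(-1/137) = -356/137 - b/137)
C(R) = 2*R*(-24 + R) (C(R) = (R + R)*(R - 24) = (2*R)*(-24 + R) = 2*R*(-24 + R))
1/(C(170) + M(-346)) = 1/(2*170*(-24 + 170) + (-356/137 - 1/137*(-346))) = 1/(2*170*146 + (-356/137 + 346/137)) = 1/(49640 - 10/137) = 1/(6800670/137) = 137/6800670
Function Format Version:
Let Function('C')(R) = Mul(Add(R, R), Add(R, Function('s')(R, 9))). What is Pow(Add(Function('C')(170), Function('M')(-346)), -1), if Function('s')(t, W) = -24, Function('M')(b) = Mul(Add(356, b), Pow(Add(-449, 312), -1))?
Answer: Rational(137, 6800670) ≈ 2.0145e-5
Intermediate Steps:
Function('M')(b) = Add(Rational(-356, 137), Mul(Rational(-1, 137), b)) (Function('M')(b) = Mul(Add(356, b), Pow(-137, -1)) = Mul(Add(356, b), Rational(-1, 137)) = Add(Rational(-356, 137), Mul(Rational(-1, 137), b)))
Function('C')(R) = Mul(2, R, Add(-24, R)) (Function('C')(R) = Mul(Add(R, R), Add(R, -24)) = Mul(Mul(2, R), Add(-24, R)) = Mul(2, R, Add(-24, R)))
Pow(Add(Function('C')(170), Function('M')(-346)), -1) = Pow(Add(Mul(2, 170, Add(-24, 170)), Add(Rational(-356, 137), Mul(Rational(-1, 137), -346))), -1) = Pow(Add(Mul(2, 170, 146), Add(Rational(-356, 137), Rational(346, 137))), -1) = Pow(Add(49640, Rational(-10, 137)), -1) = Pow(Rational(6800670, 137), -1) = Rational(137, 6800670)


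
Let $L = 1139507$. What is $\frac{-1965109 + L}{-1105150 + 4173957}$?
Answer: $- \frac{825602}{3068807} \approx -0.26903$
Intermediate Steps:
$\frac{-1965109 + L}{-1105150 + 4173957} = \frac{-1965109 + 1139507}{-1105150 + 4173957} = - \frac{825602}{3068807}$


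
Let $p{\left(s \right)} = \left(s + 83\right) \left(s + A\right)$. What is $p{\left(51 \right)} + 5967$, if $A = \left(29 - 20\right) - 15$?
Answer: $11997$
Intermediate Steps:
$A = -6$ ($A = 9 - 15 = -6$)
$p{\left(s \right)} = \left(-6 + s\right) \left(83 + s\right)$ ($p{\left(s \right)} = \left(s + 83\right) \left(s - 6\right) = \left(83 + s\right) \left(-6 + s\right) = \left(-6 + s\right) \left(83 + s\right)$)
$p{\left(51 \right)} + 5967 = \left(-498 + 51^{2} + 77 \cdot 51\right) + 5967 = \left(-498 + 2601 + 3927\right) + 5967 = 6030 + 5967 = 11997$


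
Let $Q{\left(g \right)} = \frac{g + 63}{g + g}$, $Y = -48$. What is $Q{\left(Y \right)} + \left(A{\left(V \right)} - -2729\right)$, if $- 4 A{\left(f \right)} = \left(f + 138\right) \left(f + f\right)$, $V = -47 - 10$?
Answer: $\frac{161195}{32} \approx 5037.3$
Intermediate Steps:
$Q{\left(g \right)} = \frac{63 + g}{2 g}$
$V = -57$
$A{\left(f \right)} = - \frac{f \left(138 + f\right)}{2}$ ($A{\left(f \right)} = - \frac{\left(f + 138\right) \left(f + f\right)}{4} = - \frac{\left(138 + f\right) 2 f}{4} = - \frac{2 f \left(138 + f\right)}{4} = - \frac{f \left(138 + f\right)}{2}$)
$Q{\left(Y \right)} + \left(A{\left(V \right)} - -2729\right) = \frac{63 - 48}{2 \left(-48\right)} - \left(-2729 - \frac{57 \left(138 - 57\right)}{2}\right) = \frac{1}{2} \left(- \frac{1}{48}\right) 15 + \left(\left(- \frac{1}{2}\right) \left(-57\right) 81 + 2729\right) = - \frac{5}{32} + \left(\frac{4617}{2} + 2729\right) = - \frac{5}{32} + \frac{10075}{2} = \frac{161195}{32}$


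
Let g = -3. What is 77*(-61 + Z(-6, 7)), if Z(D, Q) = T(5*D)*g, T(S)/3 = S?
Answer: 16093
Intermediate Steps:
T(S) = 3*S
Z(D, Q) = -45*D (Z(D, Q) = (3*(5*D))*(-3) = (15*D)*(-3) = -45*D)
77*(-61 + Z(-6, 7)) = 77*(-61 - 45*(-6)) = 77*(-61 + 270) = 77*209 = 16093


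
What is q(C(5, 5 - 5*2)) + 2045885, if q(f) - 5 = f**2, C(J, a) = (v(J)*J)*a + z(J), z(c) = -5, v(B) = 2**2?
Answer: 2056915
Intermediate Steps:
v(B) = 4
C(J, a) = -5 + 4*J*a (C(J, a) = (4*J)*a - 5 = 4*J*a - 5 = -5 + 4*J*a)
q(f) = 5 + f**2
q(C(5, 5 - 5*2)) + 2045885 = (5 + (-5 + 4*5*(5 - 5*2))**2) + 2045885 = (5 + (-5 + 4*5*(5 - 10))**2) + 2045885 = (5 + (-5 + 4*5*(-5))**2) + 2045885 = (5 + (-5 - 100)**2) + 2045885 = (5 + (-105)**2) + 2045885 = (5 + 11025) + 2045885 = 11030 + 2045885 = 2056915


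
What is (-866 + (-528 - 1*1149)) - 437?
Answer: -2980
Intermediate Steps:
(-866 + (-528 - 1*1149)) - 437 = (-866 + (-528 - 1149)) - 437 = (-866 - 1677) - 437 = -2543 - 437 = -2980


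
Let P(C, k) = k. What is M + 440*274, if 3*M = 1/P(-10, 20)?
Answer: 7233601/60 ≈ 1.2056e+5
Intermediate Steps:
M = 1/60 (M = (⅓)/20 = (⅓)*(1/20) = 1/60 ≈ 0.016667)
M + 440*274 = 1/60 + 440*274 = 1/60 + 120560 = 7233601/60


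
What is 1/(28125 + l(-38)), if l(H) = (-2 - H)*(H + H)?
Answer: 1/25389 ≈ 3.9387e-5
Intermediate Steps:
l(H) = 2*H*(-2 - H) (l(H) = (-2 - H)*(2*H) = 2*H*(-2 - H))
1/(28125 + l(-38)) = 1/(28125 - 2*(-38)*(2 - 38)) = 1/(28125 - 2*(-38)*(-36)) = 1/(28125 - 2736) = 1/25389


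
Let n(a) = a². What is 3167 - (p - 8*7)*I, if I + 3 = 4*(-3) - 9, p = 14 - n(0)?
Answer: 2159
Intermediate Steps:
p = 14 (p = 14 - 1*0² = 14 - 1*0 = 14 + 0 = 14)
I = -24 (I = -3 + (4*(-3) - 9) = -3 + (-12 - 9) = -3 - 21 = -24)
3167 - (p - 8*7)*I = 3167 - (14 - 8*7)*(-24) = 3167 - (14 - 56)*(-24) = 3167 - (-42)*(-24) = 3167 - 1*1008 = 3167 - 1008 = 2159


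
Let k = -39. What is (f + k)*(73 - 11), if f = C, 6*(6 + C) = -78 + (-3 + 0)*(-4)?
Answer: -3472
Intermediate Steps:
C = -17 (C = -6 + (-78 + (-3 + 0)*(-4))/6 = -6 + (-78 - 3*(-4))/6 = -6 + (-78 + 12)/6 = -6 + (⅙)*(-66) = -6 - 11 = -17)
f = -17
(f + k)*(73 - 11) = (-17 - 39)*(73 - 11) = -56*62 = -3472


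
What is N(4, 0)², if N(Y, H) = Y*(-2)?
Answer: 64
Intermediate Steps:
N(Y, H) = -2*Y
N(4, 0)² = (-2*4)² = (-8)² = 64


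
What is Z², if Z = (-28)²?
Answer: 614656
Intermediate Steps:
Z = 784
Z² = 784² = 614656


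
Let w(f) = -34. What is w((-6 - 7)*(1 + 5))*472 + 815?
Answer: -15233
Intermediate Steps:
w((-6 - 7)*(1 + 5))*472 + 815 = -34*472 + 815 = -16048 + 815 = -15233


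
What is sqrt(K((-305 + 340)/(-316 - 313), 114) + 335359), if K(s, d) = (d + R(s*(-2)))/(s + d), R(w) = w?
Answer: sqrt(1722654531867215)/71671 ≈ 579.10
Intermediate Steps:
K(s, d) = (d - 2*s)/(d + s) (K(s, d) = (d + s*(-2))/(s + d) = (d - 2*s)/(d + s))
sqrt(K((-305 + 340)/(-316 - 313), 114) + 335359) = sqrt((114 - 2*(-305 + 340)/(-316 - 313))/(114 + (-305 + 340)/(-316 - 313)) + 335359) = sqrt((114 - 70/(-629))/(114 + 35/(-629)) + 335359) = sqrt((114 - 70*(-1)/629)/(114 + 35*(-1/629)) + 335359) = sqrt((114 - 2*(-35/629))/(114 - 35/629) + 335359) = sqrt((114 + 70/629)/(71671/629) + 335359) = sqrt((629/71671)*(71776/629) + 335359) = sqrt(71776/71671 + 335359) = sqrt(24035586665/71671) = sqrt(1722654531867215)/71671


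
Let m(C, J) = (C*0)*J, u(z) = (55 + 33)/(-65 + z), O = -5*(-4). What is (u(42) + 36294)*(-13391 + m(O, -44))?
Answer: -11177119534/23 ≈ -4.8596e+8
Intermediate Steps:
O = 20
u(z) = 88/(-65 + z)
m(C, J) = 0 (m(C, J) = 0*J = 0)
(u(42) + 36294)*(-13391 + m(O, -44)) = (88/(-65 + 42) + 36294)*(-13391 + 0) = (88/(-23) + 36294)*(-13391) = (88*(-1/23) + 36294)*(-13391) = (-88/23 + 36294)*(-13391) = (834674/23)*(-13391) = -11177119534/23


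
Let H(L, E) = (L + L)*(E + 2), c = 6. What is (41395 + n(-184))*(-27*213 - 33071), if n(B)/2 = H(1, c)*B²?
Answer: -43666480914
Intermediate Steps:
H(L, E) = 2*L*(2 + E) (H(L, E) = (2*L)*(2 + E) = 2*L*(2 + E))
n(B) = 32*B² (n(B) = 2*((2*1*(2 + 6))*B²) = 2*((2*1*8)*B²) = 2*(16*B²) = 32*B²)
(41395 + n(-184))*(-27*213 - 33071) = (41395 + 32*(-184)²)*(-27*213 - 33071) = (41395 + 32*33856)*(-5751 - 33071) = (41395 + 1083392)*(-38822) = 1124787*(-38822) = -43666480914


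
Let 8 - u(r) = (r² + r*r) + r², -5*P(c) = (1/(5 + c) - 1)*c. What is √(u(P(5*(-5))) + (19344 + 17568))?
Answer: √589397/4 ≈ 191.93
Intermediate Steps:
P(c) = -c*(-1 + 1/(5 + c))/5 (P(c) = -(1/(5 + c) - 1)*c/5 = -(-1 + 1/(5 + c))*c/5 = -c*(-1 + 1/(5 + c))/5)
u(r) = 8 - 3*r² (u(r) = 8 - ((r² + r*r) + r²) = 8 - ((r² + r²) + r²) = 8 - (2*r² + r²) = 8 - 3*r²)
√(u(P(5*(-5))) + (19344 + 17568)) = √((8 - 3*25*(4 + 5*(-5))²/(5 + 5*(-5))²) + (19344 + 17568)) = √((8 - 3*25*(4 - 25)²/(5 - 25)²) + 36912) = √((8 - 3*((⅕)*(-25)*(-21)/(-20))²) + 36912) = √((8 - 3*((⅕)*(-25)*(-1/20)*(-21))²) + 36912) = √((8 - 3*(-21/4)²) + 36912) = √((8 - 3*441/16) + 36912) = √((8 - 1323/16) + 36912) = √(-1195/16 + 36912) = √(589397/16) = √589397/4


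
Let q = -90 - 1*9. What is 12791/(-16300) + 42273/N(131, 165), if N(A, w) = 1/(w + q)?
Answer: 45477280609/16300 ≈ 2.7900e+6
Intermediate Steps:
q = -99 (q = -90 - 9 = -99)
N(A, w) = 1/(-99 + w) (N(A, w) = 1/(w - 99) = 1/(-99 + w))
12791/(-16300) + 42273/N(131, 165) = 12791/(-16300) + 42273/(1/(-99 + 165)) = 12791*(-1/16300) + 42273/(1/66) = -12791/16300 + 42273/(1/66) = -12791/16300 + 42273*66 = -12791/16300 + 2790018 = 45477280609/16300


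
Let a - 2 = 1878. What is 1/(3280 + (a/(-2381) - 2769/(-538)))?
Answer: 1280978/4207189389 ≈ 0.00030447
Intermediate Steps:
a = 1880 (a = 2 + 1878 = 1880)
1/(3280 + (a/(-2381) - 2769/(-538))) = 1/(3280 + (1880/(-2381) - 2769/(-538))) = 1/(3280 + (1880*(-1/2381) - 2769*(-1/538))) = 1/(3280 + (-1880/2381 + 2769/538)) = 1/(3280 + 5581549/1280978) = 1/(4207189389/1280978) = 1280978/4207189389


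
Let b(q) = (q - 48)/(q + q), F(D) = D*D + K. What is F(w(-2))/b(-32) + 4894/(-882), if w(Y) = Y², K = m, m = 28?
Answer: 65381/2205 ≈ 29.651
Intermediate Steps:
K = 28
F(D) = 28 + D² (F(D) = D*D + 28 = D² + 28 = 28 + D²)
b(q) = (-48 + q)/(2*q) (b(q) = (-48 + q)/((2*q)) = (-48 + q)*(1/(2*q)) = (-48 + q)/(2*q))
F(w(-2))/b(-32) + 4894/(-882) = (28 + ((-2)²)²)/(((½)*(-48 - 32)/(-32))) + 4894/(-882) = (28 + 4²)/(((½)*(-1/32)*(-80))) + 4894*(-1/882) = (28 + 16)/(5/4) - 2447/441 = 44*(⅘) - 2447/441 = 176/5 - 2447/441 = 65381/2205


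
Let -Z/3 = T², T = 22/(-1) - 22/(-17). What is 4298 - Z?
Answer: 1613834/289 ≈ 5584.2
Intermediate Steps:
T = -352/17 (T = 22*(-1) - 22*(-1/17) = -22 + 22/17 = -352/17 ≈ -20.706)
Z = -371712/289 (Z = -3*(-352/17)² = -3*123904/289 = -371712/289 ≈ -1286.2)
4298 - Z = 4298 - 1*(-371712/289) = 4298 + 371712/289 = 1613834/289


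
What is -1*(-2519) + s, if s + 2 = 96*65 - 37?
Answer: 8720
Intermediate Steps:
s = 6201 (s = -2 + (96*65 - 37) = -2 + (6240 - 37) = -2 + 6203 = 6201)
-1*(-2519) + s = -1*(-2519) + 6201 = 2519 + 6201 = 8720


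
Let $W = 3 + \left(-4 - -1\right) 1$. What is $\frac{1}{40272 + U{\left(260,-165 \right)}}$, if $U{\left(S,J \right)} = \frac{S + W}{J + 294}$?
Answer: $\frac{129}{5195348} \approx 2.483 \cdot 10^{-5}$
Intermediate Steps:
$W = 0$ ($W = 3 + \left(-4 + 1\right) 1 = 3 - 3 = 0$)
$U{\left(S,J \right)} = \frac{S}{294 + J}$ ($U{\left(S,J \right)} = \frac{S + 0}{J + 294} = \frac{S}{294 + J}$)
$\frac{1}{40272 + U{\left(260,-165 \right)}} = \frac{1}{40272 + \frac{260}{294 - 165}} = \frac{1}{40272 + \frac{260}{129}} = \frac{1}{\frac{5195348}{129}} = \frac{129}{5195348}$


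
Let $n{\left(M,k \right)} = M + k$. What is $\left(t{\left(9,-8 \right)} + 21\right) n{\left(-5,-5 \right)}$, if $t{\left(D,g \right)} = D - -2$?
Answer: $-320$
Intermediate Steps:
$t{\left(D,g \right)} = 2 + D$ ($t{\left(D,g \right)} = D + 2 = 2 + D$)
$\left(t{\left(9,-8 \right)} + 21\right) n{\left(-5,-5 \right)} = \left(\left(2 + 9\right) + 21\right) \left(-5 - 5\right) = \left(11 + 21\right) \left(-10\right) = 32 \left(-10\right) = -320$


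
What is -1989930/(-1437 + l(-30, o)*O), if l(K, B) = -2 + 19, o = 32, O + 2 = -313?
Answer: 331655/1132 ≈ 292.98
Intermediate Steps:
O = -315 (O = -2 - 313 = -315)
l(K, B) = 17
-1989930/(-1437 + l(-30, o)*O) = -1989930/(-1437 + 17*(-315)) = -1989930/(-1437 - 5355) = -1989930/(-6792) = -1989930*(-1/6792) = 331655/1132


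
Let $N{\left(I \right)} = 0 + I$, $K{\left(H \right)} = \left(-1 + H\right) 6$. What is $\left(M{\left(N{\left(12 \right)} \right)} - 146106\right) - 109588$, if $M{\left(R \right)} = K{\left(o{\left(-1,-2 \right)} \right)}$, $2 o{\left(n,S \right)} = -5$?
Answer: $-255715$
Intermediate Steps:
$o{\left(n,S \right)} = - \frac{5}{2}$ ($o{\left(n,S \right)} = \frac{1}{2} \left(-5\right) = - \frac{5}{2}$)
$K{\left(H \right)} = -6 + 6 H$
$N{\left(I \right)} = I$
$M{\left(R \right)} = -21$ ($M{\left(R \right)} = -6 + 6 \left(- \frac{5}{2}\right) = -6 - 15 = -21$)
$\left(M{\left(N{\left(12 \right)} \right)} - 146106\right) - 109588 = \left(-21 - 146106\right) - 109588 = -146127 - 109588 = -255715$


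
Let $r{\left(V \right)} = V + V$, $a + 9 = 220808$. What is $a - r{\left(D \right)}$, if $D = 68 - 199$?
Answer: $221061$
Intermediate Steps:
$a = 220799$ ($a = -9 + 220808 = 220799$)
$D = -131$ ($D = 68 - 199 = -131$)
$r{\left(V \right)} = 2 V$
$a - r{\left(D \right)} = 220799 - 2 \left(-131\right) = 220799 - -262 = 220799 + 262 = 221061$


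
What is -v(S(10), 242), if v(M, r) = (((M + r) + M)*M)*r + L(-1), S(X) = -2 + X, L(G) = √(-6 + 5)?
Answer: -499488 - I ≈ -4.9949e+5 - 1.0*I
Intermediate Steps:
L(G) = I (L(G) = √(-1) = I)
v(M, r) = I + M*r*(r + 2*M) (v(M, r) = (((M + r) + M)*M)*r + I = ((r + 2*M)*M)*r + I = (M*(r + 2*M))*r + I = M*r*(r + 2*M) + I = I + M*r*(r + 2*M))
-v(S(10), 242) = -(I + (-2 + 10)*242² + 2*242*(-2 + 10)²) = -(I + 8*58564 + 2*242*8²) = -(I + 468512 + 2*242*64) = -(I + 468512 + 30976) = -(499488 + I) = -499488 - I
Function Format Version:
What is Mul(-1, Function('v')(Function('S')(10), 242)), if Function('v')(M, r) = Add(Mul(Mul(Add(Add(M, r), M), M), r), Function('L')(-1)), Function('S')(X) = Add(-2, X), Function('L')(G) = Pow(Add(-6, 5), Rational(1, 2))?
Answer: Add(-499488, Mul(-1, I)) ≈ Add(-4.9949e+5, Mul(-1.0000, I))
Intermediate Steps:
Function('L')(G) = I (Function('L')(G) = Pow(-1, Rational(1, 2)) = I)
Function('v')(M, r) = Add(I, Mul(M, r, Add(r, Mul(2, M)))) (Function('v')(M, r) = Add(Mul(Mul(Add(Add(M, r), M), M), r), I) = Add(Mul(Mul(Add(r, Mul(2, M)), M), r), I) = Add(Mul(Mul(M, Add(r, Mul(2, M))), r), I) = Add(Mul(M, r, Add(r, Mul(2, M))), I) = Add(I, Mul(M, r, Add(r, Mul(2, M)))))
Mul(-1, Function('v')(Function('S')(10), 242)) = Mul(-1, Add(I, Mul(Add(-2, 10), Pow(242, 2)), Mul(2, 242, Pow(Add(-2, 10), 2)))) = Mul(-1, Add(I, Mul(8, 58564), Mul(2, 242, Pow(8, 2)))) = Mul(-1, Add(I, 468512, Mul(2, 242, 64))) = Mul(-1, Add(I, 468512, 30976)) = Mul(-1, Add(499488, I)) = Add(-499488, Mul(-1, I))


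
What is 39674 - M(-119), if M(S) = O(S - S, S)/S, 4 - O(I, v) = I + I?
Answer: 4721210/119 ≈ 39674.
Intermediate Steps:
O(I, v) = 4 - 2*I (O(I, v) = 4 - (I + I) = 4 - 2*I)
M(S) = 4/S (M(S) = (4 - 2*(S - S))/S = (4 - 2*0)/S = (4 + 0)/S = 4/S)
39674 - M(-119) = 39674 - 4/(-119) = 39674 - 4*(-1)/119 = 39674 - 1*(-4/119) = 39674 + 4/119 = 4721210/119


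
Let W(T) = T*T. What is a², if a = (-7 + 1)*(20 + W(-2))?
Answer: 20736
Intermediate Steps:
W(T) = T²
a = -144 (a = (-7 + 1)*(20 + (-2)²) = -6*(20 + 4) = -6*24 = -144)
a² = (-144)² = 20736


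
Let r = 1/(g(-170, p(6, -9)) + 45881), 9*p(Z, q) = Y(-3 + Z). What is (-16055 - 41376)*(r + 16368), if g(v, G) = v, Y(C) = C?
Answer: -42969739179719/45711 ≈ -9.4003e+8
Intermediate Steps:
p(Z, q) = -⅓ + Z/9 (p(Z, q) = (-3 + Z)/9 = -⅓ + Z/9)
r = 1/45711 (r = 1/(-170 + 45881) = 1/45711 ≈ 2.1877e-5)
(-16055 - 41376)*(r + 16368) = (-16055 - 41376)*(1/45711 + 16368) = -57431*748197649/45711 = -42969739179719/45711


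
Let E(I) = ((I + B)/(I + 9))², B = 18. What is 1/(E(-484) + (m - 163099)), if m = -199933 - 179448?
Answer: -225625/122396832844 ≈ -1.8434e-6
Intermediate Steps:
m = -379381
E(I) = (18 + I)²/(9 + I)² (E(I) = ((I + 18)/(I + 9))² = ((18 + I)/(9 + I))² = (18 + I)²/(9 + I)²)
1/(E(-484) + (m - 163099)) = 1/((18 - 484)²/(9 - 484)² + (-379381 - 163099)) = 1/((-466)²/(-475)² - 542480) = 1/((1/225625)*217156 - 542480) = 1/(217156/225625 - 542480) = 1/(-122396832844/225625) = -225625/122396832844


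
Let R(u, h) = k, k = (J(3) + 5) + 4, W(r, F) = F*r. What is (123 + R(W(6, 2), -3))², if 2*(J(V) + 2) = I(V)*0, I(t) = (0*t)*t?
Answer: 16900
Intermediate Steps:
I(t) = 0 (I(t) = 0*t = 0)
J(V) = -2 (J(V) = -2 + (0*0)/2 = -2 + (½)*0 = -2 + 0 = -2)
k = 7 (k = (-2 + 5) + 4 = 3 + 4 = 7)
R(u, h) = 7
(123 + R(W(6, 2), -3))² = (123 + 7)² = 130² = 16900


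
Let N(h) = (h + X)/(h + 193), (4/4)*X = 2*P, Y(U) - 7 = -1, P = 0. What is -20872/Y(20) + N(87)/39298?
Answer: -114831899579/33010320 ≈ -3478.7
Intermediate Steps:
Y(U) = 6 (Y(U) = 7 - 1 = 6)
X = 0 (X = 2*0 = 0)
N(h) = h/(193 + h) (N(h) = (h + 0)/(h + 193) = h/(193 + h))
-20872/Y(20) + N(87)/39298 = -20872/6 + (87/(193 + 87))/39298 = -20872*1/6 + (87/280)*(1/39298) = -10436/3 + (87*(1/280))*(1/39298) = -10436/3 + (87/280)*(1/39298) = -10436/3 + 87/11003440 = -114831899579/33010320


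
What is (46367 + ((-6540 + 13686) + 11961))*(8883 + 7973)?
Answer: 1103629744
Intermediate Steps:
(46367 + ((-6540 + 13686) + 11961))*(8883 + 7973) = (46367 + (7146 + 11961))*16856 = (46367 + 19107)*16856 = 65474*16856 = 1103629744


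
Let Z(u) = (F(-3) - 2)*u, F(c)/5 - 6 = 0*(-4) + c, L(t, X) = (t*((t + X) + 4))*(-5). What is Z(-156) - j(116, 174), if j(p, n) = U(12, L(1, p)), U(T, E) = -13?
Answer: -2015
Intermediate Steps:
L(t, X) = -5*t*(4 + X + t) (L(t, X) = (t*((X + t) + 4))*(-5) = (t*(4 + X + t))*(-5) = -5*t*(4 + X + t))
F(c) = 30 + 5*c (F(c) = 30 + 5*(0*(-4) + c) = 30 + 5*(0 + c) = 30 + 5*c)
Z(u) = 13*u (Z(u) = ((30 + 5*(-3)) - 2)*u = ((30 - 15) - 2)*u = (15 - 2)*u = 13*u)
j(p, n) = -13
Z(-156) - j(116, 174) = 13*(-156) - 1*(-13) = -2028 + 13 = -2015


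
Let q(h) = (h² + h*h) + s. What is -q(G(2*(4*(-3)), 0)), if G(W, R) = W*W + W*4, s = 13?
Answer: -460813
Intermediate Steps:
G(W, R) = W² + 4*W
q(h) = 13 + 2*h² (q(h) = (h² + h*h) + 13 = (h² + h²) + 13 = 2*h² + 13 = 13 + 2*h²)
-q(G(2*(4*(-3)), 0)) = -(13 + 2*((2*(4*(-3)))*(4 + 2*(4*(-3))))²) = -(13 + 2*((2*(-12))*(4 + 2*(-12)))²) = -(13 + 2*(-24*(4 - 24))²) = -(13 + 2*(-24*(-20))²) = -(13 + 2*480²) = -(13 + 2*230400) = -(13 + 460800) = -1*460813 = -460813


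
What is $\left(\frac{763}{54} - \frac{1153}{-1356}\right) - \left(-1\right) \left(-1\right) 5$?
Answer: $- \frac{914075}{12204} \approx -74.9$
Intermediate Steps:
$\left(\frac{763}{54} - \frac{1153}{-1356}\right) - \left(-1\right) \left(-1\right) 5 = \left(763 \cdot \frac{1}{54} - - \frac{1153}{1356}\right) \left(-1\right) 1 \cdot 5 = \left(\frac{763}{54} + \frac{1153}{1356}\right) \left(\left(-1\right) 5\right) = \frac{182815}{12204} \left(-5\right) = - \frac{914075}{12204}$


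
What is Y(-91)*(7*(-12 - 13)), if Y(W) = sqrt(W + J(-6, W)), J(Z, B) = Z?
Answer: -175*I*sqrt(97) ≈ -1723.6*I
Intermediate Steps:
Y(W) = sqrt(-6 + W) (Y(W) = sqrt(W - 6) = sqrt(-6 + W))
Y(-91)*(7*(-12 - 13)) = sqrt(-6 - 91)*(7*(-12 - 13)) = sqrt(-97)*(7*(-25)) = (I*sqrt(97))*(-175) = -175*I*sqrt(97)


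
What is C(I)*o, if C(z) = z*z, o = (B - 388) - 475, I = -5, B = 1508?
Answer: 16125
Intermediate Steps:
o = 645 (o = (1508 - 388) - 475 = 1120 - 475 = 645)
C(z) = z²
C(I)*o = (-5)²*645 = 25*645 = 16125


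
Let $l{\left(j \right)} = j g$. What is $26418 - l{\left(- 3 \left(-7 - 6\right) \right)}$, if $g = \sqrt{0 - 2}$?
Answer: $26418 - 39 i \sqrt{2} \approx 26418.0 - 55.154 i$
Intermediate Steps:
$g = i \sqrt{2}$ ($g = \sqrt{-2} = i \sqrt{2} \approx 1.4142 i$)
$l{\left(j \right)} = i j \sqrt{2}$ ($l{\left(j \right)} = j i \sqrt{2} = i j \sqrt{2}$)
$26418 - l{\left(- 3 \left(-7 - 6\right) \right)} = 26418 - i \left(- 3 \left(-7 - 6\right)\right) \sqrt{2} = 26418 - i \left(\left(-3\right) \left(-13\right)\right) \sqrt{2} = 26418 - i 39 \sqrt{2} = 26418 - 39 i \sqrt{2}$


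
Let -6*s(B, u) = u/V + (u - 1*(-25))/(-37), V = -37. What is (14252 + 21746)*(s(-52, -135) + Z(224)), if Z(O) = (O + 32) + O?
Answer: 1913563685/111 ≈ 1.7239e+7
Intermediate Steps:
s(B, u) = 25/222 + u/111 (s(B, u) = -(u/(-37) + (u - 1*(-25))/(-37))/6 = -(u*(-1/37) + (u + 25)*(-1/37))/6 = -(-u/37 + (25 + u)*(-1/37))/6 = -(-u/37 + (-25/37 - u/37))/6 = -(-25/37 - 2*u/37)/6 = 25/222 + u/111)
Z(O) = 32 + 2*O (Z(O) = (32 + O) + O = 32 + 2*O)
(14252 + 21746)*(s(-52, -135) + Z(224)) = (14252 + 21746)*((25/222 + (1/111)*(-135)) + (32 + 2*224)) = 35998*((25/222 - 45/37) + (32 + 448)) = 35998*(-245/222 + 480) = 35998*(106315/222) = 1913563685/111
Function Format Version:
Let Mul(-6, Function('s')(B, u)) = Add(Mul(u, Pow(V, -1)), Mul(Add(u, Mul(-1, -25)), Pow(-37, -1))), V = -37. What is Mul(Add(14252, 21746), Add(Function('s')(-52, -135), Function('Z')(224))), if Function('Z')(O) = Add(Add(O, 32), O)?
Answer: Rational(1913563685, 111) ≈ 1.7239e+7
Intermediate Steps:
Function('s')(B, u) = Add(Rational(25, 222), Mul(Rational(1, 111), u)) (Function('s')(B, u) = Mul(Rational(-1, 6), Add(Mul(u, Pow(-37, -1)), Mul(Add(u, Mul(-1, -25)), Pow(-37, -1)))) = Mul(Rational(-1, 6), Add(Mul(u, Rational(-1, 37)), Mul(Add(u, 25), Rational(-1, 37)))) = Mul(Rational(-1, 6), Add(Mul(Rational(-1, 37), u), Mul(Add(25, u), Rational(-1, 37)))) = Mul(Rational(-1, 6), Add(Mul(Rational(-1, 37), u), Add(Rational(-25, 37), Mul(Rational(-1, 37), u)))) = Mul(Rational(-1, 6), Add(Rational(-25, 37), Mul(Rational(-2, 37), u))) = Add(Rational(25, 222), Mul(Rational(1, 111), u)))
Function('Z')(O) = Add(32, Mul(2, O)) (Function('Z')(O) = Add(Add(32, O), O) = Add(32, Mul(2, O)))
Mul(Add(14252, 21746), Add(Function('s')(-52, -135), Function('Z')(224))) = Mul(Add(14252, 21746), Add(Add(Rational(25, 222), Mul(Rational(1, 111), -135)), Add(32, Mul(2, 224)))) = Mul(35998, Add(Add(Rational(25, 222), Rational(-45, 37)), Add(32, 448))) = Mul(35998, Add(Rational(-245, 222), 480)) = Mul(35998, Rational(106315, 222)) = Rational(1913563685, 111)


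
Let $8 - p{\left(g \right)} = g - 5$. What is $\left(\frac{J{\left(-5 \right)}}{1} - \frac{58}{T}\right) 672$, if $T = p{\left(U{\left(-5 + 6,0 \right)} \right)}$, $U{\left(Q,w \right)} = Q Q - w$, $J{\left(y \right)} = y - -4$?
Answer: $-3920$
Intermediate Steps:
$J{\left(y \right)} = 4 + y$ ($J{\left(y \right)} = y + 4 = 4 + y$)
$U{\left(Q,w \right)} = Q^{2} - w$
$p{\left(g \right)} = 13 - g$ ($p{\left(g \right)} = 8 - \left(g - 5\right) = 8 - \left(-5 + g\right) = 13 - g$)
$T = 12$ ($T = 13 - \left(\left(-5 + 6\right)^{2} - 0\right) = 13 - \left(1^{2} + 0\right) = 13 - \left(1 + 0\right) = 13 - 1 = 12$)
$\left(\frac{J{\left(-5 \right)}}{1} - \frac{58}{T}\right) 672 = \left(\frac{4 - 5}{1} - \frac{58}{12}\right) 672 = \left(\left(-1\right) 1 - \frac{29}{6}\right) 672 = \left(-1 - \frac{29}{6}\right) 672 = \left(- \frac{35}{6}\right) 672 = -3920$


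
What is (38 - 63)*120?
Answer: -3000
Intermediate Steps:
(38 - 63)*120 = -25*120 = -3000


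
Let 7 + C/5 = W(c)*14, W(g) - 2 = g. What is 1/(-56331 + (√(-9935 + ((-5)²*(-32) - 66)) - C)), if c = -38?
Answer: -53776/2891868977 - I*√10801/2891868977 ≈ -1.8596e-5 - 3.5938e-8*I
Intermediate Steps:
W(g) = 2 + g
C = -2555 (C = -35 + 5*((2 - 38)*14) = -35 + 5*(-36*14) = -35 + 5*(-504) = -35 - 2520 = -2555)
1/(-56331 + (√(-9935 + ((-5)²*(-32) - 66)) - C)) = 1/(-56331 + (√(-9935 + ((-5)²*(-32) - 66)) - 1*(-2555))) = 1/(-56331 + (√(-9935 + (25*(-32) - 66)) + 2555)) = 1/(-56331 + (√(-9935 + (-800 - 66)) + 2555)) = 1/(-56331 + (√(-9935 - 866) + 2555)) = 1/(-56331 + (√(-10801) + 2555)) = 1/(-56331 + (I*√10801 + 2555)) = 1/(-56331 + (2555 + I*√10801)) = 1/(-53776 + I*√10801)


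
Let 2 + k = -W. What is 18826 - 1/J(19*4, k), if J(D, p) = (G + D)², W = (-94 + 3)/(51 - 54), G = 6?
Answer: 126586023/6724 ≈ 18826.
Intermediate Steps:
W = 91/3 (W = -91/(-3) = -91*(-⅓) = 91/3 ≈ 30.333)
k = -97/3 (k = -2 - 1*91/3 = -2 - 91/3 = -97/3 ≈ -32.333)
J(D, p) = (6 + D)²
18826 - 1/J(19*4, k) = 18826 - 1/((6 + 19*4)²) = 18826 - 1/((6 + 76)²) = 18826 - 1/(82²) = 18826 - 1/6724 = 126586023/6724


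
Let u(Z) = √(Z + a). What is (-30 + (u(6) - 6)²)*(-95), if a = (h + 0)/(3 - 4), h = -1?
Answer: -1235 + 1140*√7 ≈ 1781.2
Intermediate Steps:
a = 1 (a = (-1 + 0)/(3 - 4) = -1/(-1) = -1*(-1) = 1)
u(Z) = √(1 + Z) (u(Z) = √(Z + 1) = √(1 + Z))
(-30 + (u(6) - 6)²)*(-95) = (-30 + (√(1 + 6) - 6)²)*(-95) = (-30 + (√7 - 6)²)*(-95) = (-30 + (-6 + √7)²)*(-95) = 2850 - 95*(-6 + √7)²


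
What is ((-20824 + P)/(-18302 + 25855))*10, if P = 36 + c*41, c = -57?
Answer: -231250/7553 ≈ -30.617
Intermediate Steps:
P = -2301 (P = 36 - 57*41 = 36 - 2337 = -2301)
((-20824 + P)/(-18302 + 25855))*10 = ((-20824 - 2301)/(-18302 + 25855))*10 = -23125/7553*10 = -231250/7553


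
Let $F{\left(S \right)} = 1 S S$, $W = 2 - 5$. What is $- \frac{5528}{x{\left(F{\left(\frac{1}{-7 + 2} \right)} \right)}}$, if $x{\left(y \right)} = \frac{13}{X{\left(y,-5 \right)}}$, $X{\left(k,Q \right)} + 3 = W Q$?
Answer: $- \frac{66336}{13} \approx -5102.8$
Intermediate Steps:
$W = -3$
$F{\left(S \right)} = S^{2}$ ($F{\left(S \right)} = S S = S^{2}$)
$X{\left(k,Q \right)} = -3 - 3 Q$
$x{\left(y \right)} = \frac{13}{12}$ ($x{\left(y \right)} = \frac{13}{-3 - -15} = \frac{13}{-3 + 15} = \frac{13}{12}$)
$- \frac{5528}{x{\left(F{\left(\frac{1}{-7 + 2} \right)} \right)}} = - \frac{5528}{\frac{13}{12}} = \left(-5528\right) \frac{12}{13} = - \frac{66336}{13}$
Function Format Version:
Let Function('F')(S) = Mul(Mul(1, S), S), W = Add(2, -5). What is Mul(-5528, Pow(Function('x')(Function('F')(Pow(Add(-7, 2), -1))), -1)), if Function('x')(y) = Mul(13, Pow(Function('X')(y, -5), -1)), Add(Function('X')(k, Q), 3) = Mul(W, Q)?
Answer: Rational(-66336, 13) ≈ -5102.8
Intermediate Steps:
W = -3
Function('F')(S) = Pow(S, 2) (Function('F')(S) = Mul(S, S) = Pow(S, 2))
Function('X')(k, Q) = Add(-3, Mul(-3, Q))
Function('x')(y) = Rational(13, 12) (Function('x')(y) = Mul(13, Pow(Add(-3, Mul(-3, -5)), -1)) = Mul(13, Pow(Add(-3, 15), -1)) = Mul(13, Pow(12, -1)) = Mul(13, Rational(1, 12)) = Rational(13, 12))
Mul(-5528, Pow(Function('x')(Function('F')(Pow(Add(-7, 2), -1))), -1)) = Mul(-5528, Pow(Rational(13, 12), -1)) = Mul(-5528, Rational(12, 13)) = Rational(-66336, 13)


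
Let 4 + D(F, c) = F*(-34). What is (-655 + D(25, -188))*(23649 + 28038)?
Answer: -77995683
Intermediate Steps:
D(F, c) = -4 - 34*F (D(F, c) = -4 + F*(-34) = -4 - 34*F)
(-655 + D(25, -188))*(23649 + 28038) = (-655 + (-4 - 34*25))*(23649 + 28038) = (-655 + (-4 - 850))*51687 = (-655 - 854)*51687 = -1509*51687 = -77995683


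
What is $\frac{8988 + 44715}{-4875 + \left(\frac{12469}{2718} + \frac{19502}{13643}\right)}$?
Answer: $- \frac{284485305546}{25792862821} \approx -11.03$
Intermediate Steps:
$\frac{8988 + 44715}{-4875 + \left(\frac{12469}{2718} + \frac{19502}{13643}\right)} = \frac{53703}{-4875 + \left(12469 \cdot \frac{1}{2718} + 19502 \cdot \frac{1}{13643}\right)} = \frac{53703}{-4875 + \left(\frac{12469}{2718} + \frac{2786}{1949}\right)} = \frac{53703}{-4875 + \frac{31874429}{5297382}} = \frac{53703}{- \frac{25792862821}{5297382}} = 53703 \left(- \frac{5297382}{25792862821}\right) = - \frac{284485305546}{25792862821}$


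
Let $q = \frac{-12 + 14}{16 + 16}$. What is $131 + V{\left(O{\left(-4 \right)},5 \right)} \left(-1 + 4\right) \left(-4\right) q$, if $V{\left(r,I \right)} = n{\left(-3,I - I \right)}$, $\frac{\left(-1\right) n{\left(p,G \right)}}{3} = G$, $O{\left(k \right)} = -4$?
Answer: $131$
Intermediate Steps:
$q = \frac{1}{16}$ ($q = \frac{2}{32} = 2 \cdot \frac{1}{32} = \frac{1}{16} \approx 0.0625$)
$n{\left(p,G \right)} = - 3 G$
$V{\left(r,I \right)} = 0$ ($V{\left(r,I \right)} = - 3 \left(I - I\right) = \left(-3\right) 0 = 0$)
$131 + V{\left(O{\left(-4 \right)},5 \right)} \left(-1 + 4\right) \left(-4\right) q = 131 + 0 \left(-1 + 4\right) \left(-4\right) \frac{1}{16} = 131 + 0 \cdot 3 \left(-4\right) \frac{1}{16} = 131 + 0 \left(\left(-12\right) \frac{1}{16}\right) = 131 + 0 \left(- \frac{3}{4}\right) = 131 + 0 = 131$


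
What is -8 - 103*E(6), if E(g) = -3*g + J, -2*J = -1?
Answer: 3589/2 ≈ 1794.5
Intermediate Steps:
J = 1/2 (J = -1/2*(-1) = 1/2 ≈ 0.50000)
E(g) = 1/2 - 3*g (E(g) = -3*g + 1/2 = 1/2 - 3*g)
-8 - 103*E(6) = -8 - 103*(1/2 - 3*6) = -8 - 103*(1/2 - 18) = -8 - 103*(-35/2) = -8 + 3605/2 = 3589/2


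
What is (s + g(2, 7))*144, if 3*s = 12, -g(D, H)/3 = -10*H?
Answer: 30816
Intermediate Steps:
g(D, H) = 30*H (g(D, H) = -(-30)*H = 30*H)
s = 4 (s = (1/3)*12 = 4)
(s + g(2, 7))*144 = (4 + 30*7)*144 = (4 + 210)*144 = 214*144 = 30816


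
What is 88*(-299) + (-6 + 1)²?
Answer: -26287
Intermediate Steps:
88*(-299) + (-6 + 1)² = -26312 + (-5)² = -26312 + 25 = -26287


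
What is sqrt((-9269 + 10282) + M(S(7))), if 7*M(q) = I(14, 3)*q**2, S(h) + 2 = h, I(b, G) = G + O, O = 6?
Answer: 2*sqrt(12803)/7 ≈ 32.329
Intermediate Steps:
I(b, G) = 6 + G (I(b, G) = G + 6 = 6 + G)
S(h) = -2 + h
M(q) = 9*q**2/7 (M(q) = ((6 + 3)*q**2)/7 = (9*q**2)/7 = 9*q**2/7)
sqrt((-9269 + 10282) + M(S(7))) = sqrt((-9269 + 10282) + 9*(-2 + 7)**2/7) = sqrt(1013 + (9/7)*5**2) = sqrt(1013 + (9/7)*25) = sqrt(1013 + 225/7) = sqrt(7316/7) = 2*sqrt(12803)/7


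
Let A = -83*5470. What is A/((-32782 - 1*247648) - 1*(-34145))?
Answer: 90802/49257 ≈ 1.8434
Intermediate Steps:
A = -454010
A/((-32782 - 1*247648) - 1*(-34145)) = -454010/((-32782 - 1*247648) - 1*(-34145)) = -454010/((-32782 - 247648) + 34145) = -454010/(-280430 + 34145) = -454010/(-246285) = -454010*(-1/246285) = 90802/49257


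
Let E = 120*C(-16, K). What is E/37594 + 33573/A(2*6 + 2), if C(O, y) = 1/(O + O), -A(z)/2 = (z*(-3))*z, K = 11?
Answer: 52589123/1842106 ≈ 28.548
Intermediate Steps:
A(z) = 6*z² (A(z) = -2*z*(-3)*z = -2*(-3*z)*z = -(-6)*z² = 6*z²)
C(O, y) = 1/(2*O)
E = -15/4 (E = 120*((½)/(-16)) = 120*((½)*(-1/16)) = 120*(-1/32) = -15/4 ≈ -3.7500)
E/37594 + 33573/A(2*6 + 2) = -15/4/37594 + 33573/((6*(2*6 + 2)²)) = -15/4*1/37594 + 33573/((6*(12 + 2)²)) = -15/150376 + 33573/((6*14²)) = -15/150376 + 33573/((6*196)) = -15/150376 + 33573/1176 = -15/150376 + 33573*(1/1176) = -15/150376 + 11191/392 = 52589123/1842106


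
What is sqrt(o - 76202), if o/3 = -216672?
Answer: I*sqrt(726218) ≈ 852.18*I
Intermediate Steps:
o = -650016 (o = 3*(-216672) = -650016)
sqrt(o - 76202) = sqrt(-650016 - 76202) = sqrt(-726218) = I*sqrt(726218)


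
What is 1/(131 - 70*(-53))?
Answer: 1/3841 ≈ 0.00026035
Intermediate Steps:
1/(131 - 70*(-53)) = 1/(131 + 3710) = 1/3841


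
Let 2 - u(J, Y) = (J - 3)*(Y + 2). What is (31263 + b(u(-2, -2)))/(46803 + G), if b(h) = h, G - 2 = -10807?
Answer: 31265/35998 ≈ 0.86852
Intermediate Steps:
u(J, Y) = 2 - (-3 + J)*(2 + Y) (u(J, Y) = 2 - (J - 3)*(Y + 2) = 2 - (-3 + J)*(2 + Y))
G = -10805 (G = 2 - 10807 = -10805)
(31263 + b(u(-2, -2)))/(46803 + G) = (31263 + (8 - 2*(-2) + 3*(-2) - 1*(-2)*(-2)))/(46803 - 10805) = (31263 + (8 + 4 - 6 - 4))/35998 = (31263 + 2)*(1/35998) = 31265*(1/35998) = 31265/35998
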